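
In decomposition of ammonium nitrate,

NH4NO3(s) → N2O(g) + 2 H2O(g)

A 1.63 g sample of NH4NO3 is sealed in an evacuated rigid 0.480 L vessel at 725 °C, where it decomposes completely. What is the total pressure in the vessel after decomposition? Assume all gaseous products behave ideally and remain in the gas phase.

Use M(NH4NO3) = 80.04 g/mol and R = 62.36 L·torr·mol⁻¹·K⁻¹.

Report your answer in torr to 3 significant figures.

n(NH4NO3) = 1.63 / 80.04 = 0.02036 mol
n(gas produced) = (3/1) × 0.02036 = 0.06108 mol
P = nRT/V = 0.06108 × 62.36 × 998.15 / 0.480 = 7921 torr

7920 torr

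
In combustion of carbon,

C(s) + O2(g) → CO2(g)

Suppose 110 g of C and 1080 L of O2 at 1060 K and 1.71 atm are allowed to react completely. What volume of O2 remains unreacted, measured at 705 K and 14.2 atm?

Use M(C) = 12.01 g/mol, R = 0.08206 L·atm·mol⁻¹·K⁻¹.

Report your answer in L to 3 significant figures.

n(C) = 110 / 12.01 = 9.159 mol
n(O2) = PV/RT = (1.71 × 1080) / (0.08206 × 1060) = 21.23 mol
For 9.159 mol C, stoichiometry requires (1/1) × 9.159 = 9.159 mol O2; 21.23 mol is available, so C is limiting.
n(O2) consumed = (1/1) × 9.159 = 9.159 mol; remaining = 21.23 − 9.159 = 12.07 mol
V(O2) = nRT/P = 12.07 × 0.08206 × 705 / 14.2 = 49.17 L

49.2 L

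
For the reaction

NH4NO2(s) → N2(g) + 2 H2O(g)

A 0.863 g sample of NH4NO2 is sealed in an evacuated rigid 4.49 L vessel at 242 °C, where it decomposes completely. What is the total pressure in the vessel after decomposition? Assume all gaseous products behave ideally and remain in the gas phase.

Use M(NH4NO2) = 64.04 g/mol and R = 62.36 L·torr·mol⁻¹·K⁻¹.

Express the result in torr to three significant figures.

289 torr

n(NH4NO2) = 0.863 / 64.04 = 0.01348 mol
n(gas produced) = (3/1) × 0.01348 = 0.04044 mol
P = nRT/V = 0.04044 × 62.36 × 515.15 / 4.49 = 289.3 torr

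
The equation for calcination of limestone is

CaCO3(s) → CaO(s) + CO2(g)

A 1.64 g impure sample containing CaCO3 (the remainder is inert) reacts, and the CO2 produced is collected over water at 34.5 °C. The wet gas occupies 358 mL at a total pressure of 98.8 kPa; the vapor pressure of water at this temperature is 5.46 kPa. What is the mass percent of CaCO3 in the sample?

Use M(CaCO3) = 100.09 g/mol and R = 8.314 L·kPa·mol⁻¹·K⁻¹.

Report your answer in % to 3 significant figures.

79.7 %

P(CO2) = 98.8 − 5.46 = 93.34 kPa
n(CO2) = PV/RT = (93.34 × 0.3580) / (8.314 × 307.65) = 0.01306 mol
n(CaCO3) = (1/1) × 0.01306 = 0.01306 mol
m(CaCO3) = 0.01306 × 100.09 = 1.307 g
%CaCO3 = 1.307 / 1.64 × 100 = 79.70%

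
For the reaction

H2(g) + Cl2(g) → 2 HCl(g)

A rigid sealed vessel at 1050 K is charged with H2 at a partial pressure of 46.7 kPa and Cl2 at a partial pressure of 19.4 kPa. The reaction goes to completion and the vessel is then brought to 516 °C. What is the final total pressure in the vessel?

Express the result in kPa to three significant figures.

Because the vessel is rigid and T is held at 1050 K, work the stoichiometry in partial pressures (P_i = n_iRT/V).
P(Cl2) required for 46.7 kPa of H2 = (1/1) × 46.7 = 46.70 kPa; available 19.4 kPa, so Cl2 is limiting.
P(H2) remaining = 46.7 − (1/1) × 19.4 = 27.30 kPa
P(gaseous products) = (2)/1 × 19.4 = 38.80 kPa
P_total at 1050 K = 27.30 + 38.80 = 66.10 kPa
Scaling to 516 °C: P = 66.10 × 789.15/1050 = 49.68 kPa

49.7 kPa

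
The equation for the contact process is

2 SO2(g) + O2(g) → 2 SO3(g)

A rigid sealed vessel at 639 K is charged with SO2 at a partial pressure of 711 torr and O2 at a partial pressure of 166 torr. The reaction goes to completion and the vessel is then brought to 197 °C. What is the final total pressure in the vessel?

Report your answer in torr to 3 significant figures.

523 torr

Because the vessel is rigid and T is held at 639 K, work the stoichiometry in partial pressures (P_i = n_iRT/V).
P(O2) required for 711 torr of SO2 = (1/2) × 711 = 355.5 torr; available 166 torr, so O2 is limiting.
P(SO2) remaining = 711 − (2/1) × 166 = 379.0 torr
P(gaseous products) = (2)/1 × 166 = 332.0 torr
P_total at 639 K = 379.0 + 332.0 = 711.0 torr
Scaling to 197 °C: P = 711.0 × 470.15/639 = 523.1 torr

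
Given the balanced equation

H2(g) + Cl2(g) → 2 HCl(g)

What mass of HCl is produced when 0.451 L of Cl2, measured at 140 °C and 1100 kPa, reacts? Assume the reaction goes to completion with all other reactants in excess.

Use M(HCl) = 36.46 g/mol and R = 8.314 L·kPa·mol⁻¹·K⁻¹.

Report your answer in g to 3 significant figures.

n(Cl2) = PV/RT = (1100 × 0.451) / (8.314 × 413.15) = 0.1444 mol
n(HCl) = (2/1) × 0.1444 = 0.2888 mol
m(HCl) = 0.2888 × 36.46 = 10.53 g

10.5 g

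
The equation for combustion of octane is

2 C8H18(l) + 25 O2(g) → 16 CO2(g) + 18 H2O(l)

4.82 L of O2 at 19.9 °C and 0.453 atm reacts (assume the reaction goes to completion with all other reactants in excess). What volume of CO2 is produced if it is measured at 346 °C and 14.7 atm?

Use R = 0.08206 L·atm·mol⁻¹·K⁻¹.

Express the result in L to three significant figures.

0.201 L

n(O2) = PV/RT = (0.453 × 4.82) / (0.08206 × 293.05) = 0.09080 mol
n(CO2) = (16/25) × 0.09080 = 0.05811 mol
V = nRT/P = 0.05811 × 0.08206 × 619.15 / 14.7 = 0.2008 L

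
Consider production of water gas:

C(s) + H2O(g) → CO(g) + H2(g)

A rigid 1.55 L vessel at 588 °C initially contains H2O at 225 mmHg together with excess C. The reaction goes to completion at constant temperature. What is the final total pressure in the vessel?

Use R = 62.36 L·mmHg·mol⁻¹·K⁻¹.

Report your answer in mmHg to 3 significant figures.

Rigid vessel, constant T ⇒ P scales with total gas moles (1 → 2).
P_final = (2/1) × 225 = 450.0 mmHg

450 mmHg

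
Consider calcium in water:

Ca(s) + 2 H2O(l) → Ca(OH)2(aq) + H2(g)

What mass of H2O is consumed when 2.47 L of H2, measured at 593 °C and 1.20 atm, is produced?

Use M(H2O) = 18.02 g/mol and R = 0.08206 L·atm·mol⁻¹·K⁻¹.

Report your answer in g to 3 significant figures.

n(H2) = PV/RT = (1.20 × 2.47) / (0.08206 × 866.15) = 0.04170 mol
n(H2O) = (2/1) × 0.04170 = 0.08340 mol
m(H2O) = 0.08340 × 18.02 = 1.503 g

1.50 g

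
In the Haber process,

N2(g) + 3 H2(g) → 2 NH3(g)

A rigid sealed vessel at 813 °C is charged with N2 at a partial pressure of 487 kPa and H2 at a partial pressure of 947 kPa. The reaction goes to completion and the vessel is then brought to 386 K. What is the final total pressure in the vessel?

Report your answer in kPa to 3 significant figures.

With V and T fixed, P_i ∝ n_i, so the mole ratios apply directly to partial pressures at 813 °C.
P(H2) required for 487 kPa of N2 = (3/1) × 487 = 1461 kPa; available 947 kPa, so H2 is limiting.
P(N2) remaining = 487 − (1/3) × 947 = 171.3 kPa
P(gaseous products) = (2)/3 × 947 = 631.3 kPa
P_total at 813 °C = 171.3 + 631.3 = 802.6 kPa
Scaling to 386 K: P = 802.6 × 386/1086.15 = 285.2 kPa

285 kPa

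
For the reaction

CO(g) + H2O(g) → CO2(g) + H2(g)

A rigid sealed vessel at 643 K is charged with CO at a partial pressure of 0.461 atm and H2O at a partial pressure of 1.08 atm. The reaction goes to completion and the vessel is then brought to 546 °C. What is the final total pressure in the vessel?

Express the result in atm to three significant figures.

With V and T fixed, P_i ∝ n_i, so the mole ratios apply directly to partial pressures at 643 K.
P(H2O) required for 0.461 atm of CO = (1/1) × 0.461 = 0.4610 atm; available 1.08 atm, so CO is limiting.
P(H2O) remaining = 1.08 − (1/1) × 0.461 = 0.6190 atm
P(gaseous products) = (1+1)/1 × 0.461 = 0.9220 atm
P_total at 643 K = 0.6190 + 0.9220 = 1.541 atm
Scaling to 546 °C: P = 1.541 × 819.15/643 = 1.963 atm

1.96 atm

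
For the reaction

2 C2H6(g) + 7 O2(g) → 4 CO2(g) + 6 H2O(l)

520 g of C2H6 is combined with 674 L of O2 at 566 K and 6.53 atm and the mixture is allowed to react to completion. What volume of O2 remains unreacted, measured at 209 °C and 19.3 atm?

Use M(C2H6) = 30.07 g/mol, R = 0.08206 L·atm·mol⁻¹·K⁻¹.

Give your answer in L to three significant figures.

70.2 L

n(C2H6) = 520 / 30.07 = 17.29 mol
n(O2) = PV/RT = (6.53 × 674) / (0.08206 × 566) = 94.76 mol
For 17.29 mol C2H6, stoichiometry requires (7/2) × 17.29 = 60.52 mol O2; 94.76 mol is available, so C2H6 is limiting.
n(O2) consumed = (7/2) × 17.29 = 60.52 mol; remaining = 94.76 − 60.52 = 34.24 mol
V(O2) = nRT/P = 34.24 × 0.08206 × 482.15 / 19.3 = 70.19 L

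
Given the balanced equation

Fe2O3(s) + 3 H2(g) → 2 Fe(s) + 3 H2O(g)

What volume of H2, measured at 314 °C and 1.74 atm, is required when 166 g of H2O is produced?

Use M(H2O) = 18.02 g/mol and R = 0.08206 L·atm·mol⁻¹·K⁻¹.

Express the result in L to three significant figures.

255 L

n(H2O) = 166.0 / 18.02 = 9.212 mol
n(H2) = (3/3) × 9.212 = 9.212 mol
V = nRT/P = 9.212 × 0.08206 × 587.15 / 1.74 = 255.1 L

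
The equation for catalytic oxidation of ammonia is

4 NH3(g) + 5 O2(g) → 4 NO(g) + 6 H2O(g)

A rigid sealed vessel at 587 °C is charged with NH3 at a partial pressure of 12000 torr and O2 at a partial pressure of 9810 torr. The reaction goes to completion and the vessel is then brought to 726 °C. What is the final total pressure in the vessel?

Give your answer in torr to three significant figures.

With V and T fixed, P_i ∝ n_i, so the mole ratios apply directly to partial pressures at 587 °C.
P(O2) required for 12000 torr of NH3 = (5/4) × 12000 = 15000 torr; available 9810 torr, so O2 is limiting.
P(NH3) remaining = 12000 − (4/5) × 9810 = 4152 torr
P(gaseous products) = (4+6)/5 × 9810 = 19620 torr
P_total at 587 °C = 4152 + 19620 = 23770 torr
Scaling to 726 °C: P = 23770 × 999.15/860.15 = 27610 torr

27600 torr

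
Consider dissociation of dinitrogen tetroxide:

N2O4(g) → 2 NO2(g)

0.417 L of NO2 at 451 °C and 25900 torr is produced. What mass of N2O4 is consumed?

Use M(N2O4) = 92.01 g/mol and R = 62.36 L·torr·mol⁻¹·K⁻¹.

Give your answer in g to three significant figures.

n(NO2) = PV/RT = (25900 × 0.417) / (62.36 × 724.15) = 0.2392 mol
n(N2O4) = (1/2) × 0.2392 = 0.1196 mol
m(N2O4) = 0.1196 × 92.01 = 11.00 g

11.0 g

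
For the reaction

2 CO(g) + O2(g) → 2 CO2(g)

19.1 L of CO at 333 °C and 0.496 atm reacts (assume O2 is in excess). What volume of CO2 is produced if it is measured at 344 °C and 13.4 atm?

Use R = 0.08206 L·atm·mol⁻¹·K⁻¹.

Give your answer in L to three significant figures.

n(CO) = PV/RT = (0.496 × 19.1) / (0.08206 × 606.15) = 0.1905 mol
n(CO2) = (2/2) × 0.1905 = 0.1905 mol
V = nRT/P = 0.1905 × 0.08206 × 617.15 / 13.4 = 0.7200 L

0.720 L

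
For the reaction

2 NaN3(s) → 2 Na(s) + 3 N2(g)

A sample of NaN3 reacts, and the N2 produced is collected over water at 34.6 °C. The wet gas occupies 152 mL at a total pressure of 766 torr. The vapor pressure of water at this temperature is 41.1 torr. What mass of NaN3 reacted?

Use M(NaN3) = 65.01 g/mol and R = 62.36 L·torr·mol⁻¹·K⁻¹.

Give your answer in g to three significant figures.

P(N2) = 766 − 41.1 = 724.9 torr
n(N2) = PV/RT = (724.9 × 0.1520) / (62.36 × 307.75) = 0.005741 mol
n(NaN3) = (2/3) × 0.005741 = 0.003827 mol
m(NaN3) = 0.003827 × 65.01 = 0.2488 g

0.249 g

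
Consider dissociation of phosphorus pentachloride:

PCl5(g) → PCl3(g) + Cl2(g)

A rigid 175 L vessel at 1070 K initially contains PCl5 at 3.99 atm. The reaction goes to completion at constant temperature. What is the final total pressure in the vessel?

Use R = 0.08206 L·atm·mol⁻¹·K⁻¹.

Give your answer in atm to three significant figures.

Rigid vessel, constant T ⇒ P scales with total gas moles (1 → 2).
P_final = (2/1) × 3.99 = 7.980 atm

7.98 atm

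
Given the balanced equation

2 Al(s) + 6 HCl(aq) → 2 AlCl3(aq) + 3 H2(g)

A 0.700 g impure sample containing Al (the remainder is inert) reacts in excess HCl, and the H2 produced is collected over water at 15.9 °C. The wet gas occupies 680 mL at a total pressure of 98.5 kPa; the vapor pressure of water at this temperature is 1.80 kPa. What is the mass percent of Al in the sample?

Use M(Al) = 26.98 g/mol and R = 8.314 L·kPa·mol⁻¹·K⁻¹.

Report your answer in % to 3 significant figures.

P(H2) = 98.5 − 1.80 = 96.70 kPa
n(H2) = PV/RT = (96.70 × 0.6800) / (8.314 × 289.05) = 0.02736 mol
n(Al) = (2/3) × 0.02736 = 0.01824 mol
m(Al) = 0.01824 × 26.98 = 0.4921 g
%Al = 0.4921 / 0.700 × 100 = 70.30%

70.3 %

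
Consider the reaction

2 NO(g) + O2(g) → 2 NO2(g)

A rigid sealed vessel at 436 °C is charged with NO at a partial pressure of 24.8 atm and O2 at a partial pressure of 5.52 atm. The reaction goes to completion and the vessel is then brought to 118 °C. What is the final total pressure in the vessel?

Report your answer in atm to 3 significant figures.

Because the vessel is rigid and T is held at 436 °C, work the stoichiometry in partial pressures (P_i = n_iRT/V).
P(O2) required for 24.8 atm of NO = (1/2) × 24.8 = 12.40 atm; available 5.52 atm, so O2 is limiting.
P(NO) remaining = 24.8 − (2/1) × 5.52 = 13.76 atm
P(gaseous products) = (2)/1 × 5.52 = 11.04 atm
P_total at 436 °C = 13.76 + 11.04 = 24.80 atm
Scaling to 118 °C: P = 24.80 × 391.15/709.15 = 13.68 atm

13.7 atm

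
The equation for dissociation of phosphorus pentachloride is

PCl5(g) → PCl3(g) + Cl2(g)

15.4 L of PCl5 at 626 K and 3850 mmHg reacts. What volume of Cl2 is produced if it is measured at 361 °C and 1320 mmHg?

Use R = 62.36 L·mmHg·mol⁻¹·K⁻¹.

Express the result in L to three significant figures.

45.5 L

n(PCl5) = PV/RT = (3850 × 15.4) / (62.36 × 626) = 1.519 mol
n(Cl2) = (1/1) × 1.519 = 1.519 mol
V = nRT/P = 1.519 × 62.36 × 634.15 / 1320 = 45.51 L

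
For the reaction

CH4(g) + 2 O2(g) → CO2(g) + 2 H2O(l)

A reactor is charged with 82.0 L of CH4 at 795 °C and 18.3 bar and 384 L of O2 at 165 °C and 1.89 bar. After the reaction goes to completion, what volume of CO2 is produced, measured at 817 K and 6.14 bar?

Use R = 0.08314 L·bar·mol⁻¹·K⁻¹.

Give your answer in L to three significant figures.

110 L

n(CH4) = PV/RT = (18.3 × 82.0) / (0.08314 × 1068.15) = 16.90 mol
n(O2) = PV/RT = (1.89 × 384) / (0.08314 × 438.15) = 19.92 mol
For 16.90 mol CH4, stoichiometry requires (2/1) × 16.90 = 33.80 mol O2; 19.92 mol is available, so O2 is limiting.
n(CO2) = (1/2) × 19.92 = 9.960 mol
V(CO2) = nRT/P = 9.960 × 0.08314 × 817 / 6.14 = 110.2 L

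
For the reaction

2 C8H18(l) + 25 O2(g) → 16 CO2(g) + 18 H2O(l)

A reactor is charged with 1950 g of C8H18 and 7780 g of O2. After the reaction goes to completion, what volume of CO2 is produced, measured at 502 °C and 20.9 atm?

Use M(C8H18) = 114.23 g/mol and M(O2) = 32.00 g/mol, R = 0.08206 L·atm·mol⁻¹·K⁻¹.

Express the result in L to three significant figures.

n(C8H18) = 1950 / 114.23 = 17.07 mol
n(O2) = 7780 / 32.00 = 243.1 mol
For 17.07 mol C8H18, stoichiometry requires (25/2) × 17.07 = 213.4 mol O2; 243.1 mol is available, so C8H18 is limiting.
n(CO2) = (16/2) × 17.07 = 136.6 mol
V(CO2) = nRT/P = 136.6 × 0.08206 × 775.15 / 20.9 = 415.7 L

416 L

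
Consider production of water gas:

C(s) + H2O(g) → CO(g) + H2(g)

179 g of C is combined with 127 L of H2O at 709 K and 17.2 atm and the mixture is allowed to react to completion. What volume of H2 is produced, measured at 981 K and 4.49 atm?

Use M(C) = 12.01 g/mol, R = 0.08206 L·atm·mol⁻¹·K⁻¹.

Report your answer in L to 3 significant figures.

n(C) = 179 / 12.01 = 14.90 mol
n(H2O) = PV/RT = (17.2 × 127) / (0.08206 × 709) = 37.55 mol
For 14.90 mol C, stoichiometry requires (1/1) × 14.90 = 14.90 mol H2O; 37.55 mol is available, so C is limiting.
n(H2) = (1/1) × 14.90 = 14.90 mol
V(H2) = nRT/P = 14.90 × 0.08206 × 981 / 4.49 = 267.1 L

267 L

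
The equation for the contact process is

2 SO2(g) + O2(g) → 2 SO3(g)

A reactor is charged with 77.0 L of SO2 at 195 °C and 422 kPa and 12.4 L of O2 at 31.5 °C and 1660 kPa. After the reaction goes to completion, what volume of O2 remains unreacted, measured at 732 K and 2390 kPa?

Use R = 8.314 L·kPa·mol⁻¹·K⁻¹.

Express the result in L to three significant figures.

n(SO2) = PV/RT = (422 × 77.0) / (8.314 × 468.15) = 8.348 mol
n(O2) = PV/RT = (1660 × 12.4) / (8.314 × 304.65) = 8.127 mol
For 8.348 mol SO2, stoichiometry requires (1/2) × 8.348 = 4.174 mol O2; 8.127 mol is available, so SO2 is limiting.
n(O2) consumed = (1/2) × 8.348 = 4.174 mol; remaining = 8.127 − 4.174 = 3.953 mol
V(O2) = nRT/P = 3.953 × 8.314 × 732 / 2390 = 10.07 L

10.1 L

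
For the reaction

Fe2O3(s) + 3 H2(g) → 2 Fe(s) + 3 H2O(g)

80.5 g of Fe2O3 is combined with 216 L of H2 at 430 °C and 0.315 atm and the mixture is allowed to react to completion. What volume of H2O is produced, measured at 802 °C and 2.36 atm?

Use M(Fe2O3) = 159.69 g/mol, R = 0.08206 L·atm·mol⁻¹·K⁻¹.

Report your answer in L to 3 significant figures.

44.1 L

n(Fe2O3) = 80.5 / 159.69 = 0.5041 mol
n(H2) = PV/RT = (0.315 × 216) / (0.08206 × 703.15) = 1.179 mol
For 0.5041 mol Fe2O3, stoichiometry requires (3/1) × 0.5041 = 1.512 mol H2; 1.179 mol is available, so H2 is limiting.
n(H2O) = (3/3) × 1.179 = 1.179 mol
V(H2O) = nRT/P = 1.179 × 0.08206 × 1075.15 / 2.36 = 44.08 L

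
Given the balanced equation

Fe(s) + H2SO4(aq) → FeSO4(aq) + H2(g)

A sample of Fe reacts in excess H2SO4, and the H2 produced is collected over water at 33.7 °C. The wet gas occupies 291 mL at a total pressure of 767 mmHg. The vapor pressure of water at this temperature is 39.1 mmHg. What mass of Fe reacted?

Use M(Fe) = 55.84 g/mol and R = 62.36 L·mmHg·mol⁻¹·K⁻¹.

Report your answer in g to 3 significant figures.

P(H2) = 767 − 39.1 = 727.9 mmHg
n(H2) = PV/RT = (727.9 × 0.2910) / (62.36 × 306.85) = 0.01107 mol
n(Fe) = (1/1) × 0.01107 = 0.01107 mol
m(Fe) = 0.01107 × 55.84 = 0.6181 g

0.618 g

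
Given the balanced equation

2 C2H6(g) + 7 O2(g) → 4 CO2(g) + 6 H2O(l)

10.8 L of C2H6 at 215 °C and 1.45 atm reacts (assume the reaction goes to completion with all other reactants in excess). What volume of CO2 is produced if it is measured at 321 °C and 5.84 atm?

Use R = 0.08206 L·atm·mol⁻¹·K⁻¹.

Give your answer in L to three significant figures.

n(C2H6) = PV/RT = (1.45 × 10.8) / (0.08206 × 488.15) = 0.3909 mol
n(CO2) = (4/2) × 0.3909 = 0.7818 mol
V = nRT/P = 0.7818 × 0.08206 × 594.15 / 5.84 = 6.527 L

6.53 L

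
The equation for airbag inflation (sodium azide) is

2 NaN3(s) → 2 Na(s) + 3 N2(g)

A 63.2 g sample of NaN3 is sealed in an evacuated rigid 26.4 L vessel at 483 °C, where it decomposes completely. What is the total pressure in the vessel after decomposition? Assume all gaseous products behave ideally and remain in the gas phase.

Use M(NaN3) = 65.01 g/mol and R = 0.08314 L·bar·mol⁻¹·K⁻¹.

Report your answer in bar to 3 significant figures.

3.47 bar

n(NaN3) = 63.2 / 65.01 = 0.9722 mol
n(gas produced) = (3/2) × 0.9722 = 1.458 mol
P = nRT/V = 1.458 × 0.08314 × 756.15 / 26.4 = 3.472 bar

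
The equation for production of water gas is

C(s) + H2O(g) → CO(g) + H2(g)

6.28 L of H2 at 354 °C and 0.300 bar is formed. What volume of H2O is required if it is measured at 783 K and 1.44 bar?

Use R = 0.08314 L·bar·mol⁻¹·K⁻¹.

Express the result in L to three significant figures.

1.63 L

n(H2) = PV/RT = (0.300 × 6.28) / (0.08314 × 627.15) = 0.03613 mol
n(H2O) = (1/1) × 0.03613 = 0.03613 mol
V = nRT/P = 0.03613 × 0.08314 × 783 / 1.44 = 1.633 L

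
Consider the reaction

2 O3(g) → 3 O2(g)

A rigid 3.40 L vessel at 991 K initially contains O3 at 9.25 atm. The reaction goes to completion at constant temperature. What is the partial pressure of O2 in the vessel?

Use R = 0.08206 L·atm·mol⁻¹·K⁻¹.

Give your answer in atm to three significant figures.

13.9 atm

n(O3)₀ = PV/RT = (9.25 × 3.40) / (0.08206 × 991) = 0.3867 mol
n(O2) = (3/2) × 0.3867 = 0.5800 mol
P(O2) = nRT/V = 0.5800 × 0.08206 × 991 / 3.40 = 13.87 atm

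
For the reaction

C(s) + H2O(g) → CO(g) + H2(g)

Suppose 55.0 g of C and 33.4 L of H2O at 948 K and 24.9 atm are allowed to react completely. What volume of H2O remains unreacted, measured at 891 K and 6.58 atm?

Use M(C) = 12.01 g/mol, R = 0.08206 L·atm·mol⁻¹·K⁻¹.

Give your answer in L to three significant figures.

n(C) = 55.0 / 12.01 = 4.580 mol
n(H2O) = PV/RT = (24.9 × 33.4) / (0.08206 × 948) = 10.69 mol
For 4.580 mol C, stoichiometry requires (1/1) × 4.580 = 4.580 mol H2O; 10.69 mol is available, so C is limiting.
n(H2O) consumed = (1/1) × 4.580 = 4.580 mol; remaining = 10.69 − 4.580 = 6.110 mol
V(H2O) = nRT/P = 6.110 × 0.08206 × 891 / 6.58 = 67.89 L

67.9 L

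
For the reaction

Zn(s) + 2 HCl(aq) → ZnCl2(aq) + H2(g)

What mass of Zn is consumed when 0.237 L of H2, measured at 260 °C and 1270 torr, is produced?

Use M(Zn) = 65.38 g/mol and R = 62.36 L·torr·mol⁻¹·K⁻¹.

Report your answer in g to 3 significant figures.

0.592 g

n(H2) = PV/RT = (1270 × 0.237) / (62.36 × 533.15) = 0.009053 mol
n(Zn) = (1/1) × 0.009053 = 0.009053 mol
m(Zn) = 0.009053 × 65.38 = 0.5919 g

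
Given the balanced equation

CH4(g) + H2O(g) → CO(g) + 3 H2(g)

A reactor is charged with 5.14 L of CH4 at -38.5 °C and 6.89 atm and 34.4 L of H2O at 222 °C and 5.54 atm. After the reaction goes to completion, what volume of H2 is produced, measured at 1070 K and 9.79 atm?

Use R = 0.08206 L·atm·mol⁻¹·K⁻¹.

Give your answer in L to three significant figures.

n(CH4) = PV/RT = (6.89 × 5.14) / (0.08206 × 234.65) = 1.839 mol
n(H2O) = PV/RT = (5.54 × 34.4) / (0.08206 × 495.15) = 4.690 mol
For 1.839 mol CH4, stoichiometry requires (1/1) × 1.839 = 1.839 mol H2O; 4.690 mol is available, so CH4 is limiting.
n(H2) = (3/1) × 1.839 = 5.517 mol
V(H2) = nRT/P = 5.517 × 0.08206 × 1070 / 9.79 = 49.48 L

49.5 L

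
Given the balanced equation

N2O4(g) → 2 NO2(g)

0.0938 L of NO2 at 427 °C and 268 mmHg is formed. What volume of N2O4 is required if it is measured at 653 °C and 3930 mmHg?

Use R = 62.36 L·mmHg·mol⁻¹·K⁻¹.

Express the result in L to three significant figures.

n(NO2) = PV/RT = (268 × 0.0938) / (62.36 × 700.15) = 0.0005758 mol
n(N2O4) = (1/2) × 0.0005758 = 0.0002879 mol
V = nRT/P = 0.0002879 × 62.36 × 926.15 / 3930 = 0.004231 L

0.00423 L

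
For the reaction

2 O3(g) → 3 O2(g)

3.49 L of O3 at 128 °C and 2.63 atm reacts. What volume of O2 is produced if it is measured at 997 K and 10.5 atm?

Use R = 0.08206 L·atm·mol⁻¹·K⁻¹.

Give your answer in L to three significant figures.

n(O3) = PV/RT = (2.63 × 3.49) / (0.08206 × 401.15) = 0.2788 mol
n(O2) = (3/2) × 0.2788 = 0.4182 mol
V = nRT/P = 0.4182 × 0.08206 × 997 / 10.5 = 3.259 L

3.26 L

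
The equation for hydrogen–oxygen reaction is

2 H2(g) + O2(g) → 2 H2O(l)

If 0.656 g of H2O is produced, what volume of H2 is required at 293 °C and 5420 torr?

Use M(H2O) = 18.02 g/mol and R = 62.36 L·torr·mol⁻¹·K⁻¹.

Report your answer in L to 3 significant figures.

n(H2O) = 0.6560 / 18.02 = 0.03640 mol
n(H2) = (2/2) × 0.03640 = 0.03640 mol
V = nRT/P = 0.03640 × 62.36 × 566.15 / 5420 = 0.2371 L

0.237 L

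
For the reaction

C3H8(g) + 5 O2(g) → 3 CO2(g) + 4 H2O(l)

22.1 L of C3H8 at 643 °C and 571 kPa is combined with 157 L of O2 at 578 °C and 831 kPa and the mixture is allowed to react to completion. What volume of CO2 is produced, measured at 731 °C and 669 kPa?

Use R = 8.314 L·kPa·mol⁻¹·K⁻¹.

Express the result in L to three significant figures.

62.0 L

n(C3H8) = PV/RT = (571 × 22.1) / (8.314 × 916.15) = 1.657 mol
n(O2) = PV/RT = (831 × 157) / (8.314 × 851.15) = 18.44 mol
For 1.657 mol C3H8, stoichiometry requires (5/1) × 1.657 = 8.285 mol O2; 18.44 mol is available, so C3H8 is limiting.
n(CO2) = (3/1) × 1.657 = 4.971 mol
V(CO2) = nRT/P = 4.971 × 8.314 × 1004.15 / 669 = 62.03 L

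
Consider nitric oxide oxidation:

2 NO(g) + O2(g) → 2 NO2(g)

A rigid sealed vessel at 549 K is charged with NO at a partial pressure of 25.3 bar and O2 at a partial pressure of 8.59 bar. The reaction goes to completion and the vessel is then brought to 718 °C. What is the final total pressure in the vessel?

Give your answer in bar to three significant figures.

With V and T fixed, P_i ∝ n_i, so the mole ratios apply directly to partial pressures at 549 K.
P(O2) required for 25.3 bar of NO = (1/2) × 25.3 = 12.65 bar; available 8.59 bar, so O2 is limiting.
P(NO) remaining = 25.3 − (2/1) × 8.59 = 8.120 bar
P(gaseous products) = (2)/1 × 8.59 = 17.18 bar
P_total at 549 K = 8.120 + 17.18 = 25.30 bar
Scaling to 718 °C: P = 25.30 × 991.15/549 = 45.68 bar

45.7 bar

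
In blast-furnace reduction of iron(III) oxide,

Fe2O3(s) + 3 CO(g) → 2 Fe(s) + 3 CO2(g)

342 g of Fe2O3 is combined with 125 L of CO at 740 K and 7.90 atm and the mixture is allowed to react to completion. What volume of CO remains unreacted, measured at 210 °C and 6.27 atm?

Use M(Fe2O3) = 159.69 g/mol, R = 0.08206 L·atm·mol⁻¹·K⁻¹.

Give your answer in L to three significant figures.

n(Fe2O3) = 342 / 159.69 = 2.142 mol
n(CO) = PV/RT = (7.90 × 125) / (0.08206 × 740) = 16.26 mol
For 2.142 mol Fe2O3, stoichiometry requires (3/1) × 2.142 = 6.426 mol CO; 16.26 mol is available, so Fe2O3 is limiting.
n(CO) consumed = (3/1) × 2.142 = 6.426 mol; remaining = 16.26 − 6.426 = 9.834 mol
V(CO) = nRT/P = 9.834 × 0.08206 × 483.15 / 6.27 = 62.18 L

62.2 L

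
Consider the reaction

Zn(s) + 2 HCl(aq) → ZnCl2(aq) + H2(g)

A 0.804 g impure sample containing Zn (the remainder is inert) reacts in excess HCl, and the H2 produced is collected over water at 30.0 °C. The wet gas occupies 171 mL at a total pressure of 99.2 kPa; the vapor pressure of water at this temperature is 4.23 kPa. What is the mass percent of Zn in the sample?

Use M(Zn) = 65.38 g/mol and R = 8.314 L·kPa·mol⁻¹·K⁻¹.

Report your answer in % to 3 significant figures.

52.4 %

P(H2) = 99.2 − 4.23 = 94.97 kPa
n(H2) = PV/RT = (94.97 × 0.1710) / (8.314 × 303.15) = 0.006443 mol
n(Zn) = (1/1) × 0.006443 = 0.006443 mol
m(Zn) = 0.006443 × 65.38 = 0.4212 g
%Zn = 0.4212 / 0.804 × 100 = 52.39%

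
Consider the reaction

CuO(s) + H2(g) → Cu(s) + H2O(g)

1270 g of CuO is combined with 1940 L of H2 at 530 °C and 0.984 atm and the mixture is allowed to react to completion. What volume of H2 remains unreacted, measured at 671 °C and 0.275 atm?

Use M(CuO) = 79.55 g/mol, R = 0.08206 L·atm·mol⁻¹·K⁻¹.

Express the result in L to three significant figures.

3660 L

n(CuO) = 1270 / 79.55 = 15.96 mol
n(H2) = PV/RT = (0.984 × 1940) / (0.08206 × 803.15) = 28.96 mol
For 15.96 mol CuO, stoichiometry requires (1/1) × 15.96 = 15.96 mol H2; 28.96 mol is available, so CuO is limiting.
n(H2) consumed = (1/1) × 15.96 = 15.96 mol; remaining = 28.96 − 15.96 = 13.00 mol
V(H2) = nRT/P = 13.00 × 0.08206 × 944.15 / 0.275 = 3663 L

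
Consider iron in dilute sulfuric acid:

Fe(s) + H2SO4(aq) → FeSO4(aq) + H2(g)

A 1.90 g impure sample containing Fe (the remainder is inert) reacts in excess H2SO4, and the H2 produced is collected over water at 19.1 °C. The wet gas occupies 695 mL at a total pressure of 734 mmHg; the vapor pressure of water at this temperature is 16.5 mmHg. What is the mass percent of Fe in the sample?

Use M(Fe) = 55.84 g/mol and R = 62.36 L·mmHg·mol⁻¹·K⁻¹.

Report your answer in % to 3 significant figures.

80.4 %

P(H2) = 734 − 16.5 = 717.5 mmHg
n(H2) = PV/RT = (717.5 × 0.6950) / (62.36 × 292.25) = 0.02736 mol
n(Fe) = (1/1) × 0.02736 = 0.02736 mol
m(Fe) = 0.02736 × 55.84 = 1.528 g
%Fe = 1.528 / 1.90 × 100 = 80.42%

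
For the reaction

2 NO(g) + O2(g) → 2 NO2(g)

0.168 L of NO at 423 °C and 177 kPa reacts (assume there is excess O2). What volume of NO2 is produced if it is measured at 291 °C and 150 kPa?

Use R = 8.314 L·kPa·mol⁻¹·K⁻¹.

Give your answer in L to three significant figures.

0.161 L

n(NO) = PV/RT = (177 × 0.168) / (8.314 × 696.15) = 0.005138 mol
n(NO2) = (2/2) × 0.005138 = 0.005138 mol
V = nRT/P = 0.005138 × 8.314 × 564.15 / 150 = 0.1607 L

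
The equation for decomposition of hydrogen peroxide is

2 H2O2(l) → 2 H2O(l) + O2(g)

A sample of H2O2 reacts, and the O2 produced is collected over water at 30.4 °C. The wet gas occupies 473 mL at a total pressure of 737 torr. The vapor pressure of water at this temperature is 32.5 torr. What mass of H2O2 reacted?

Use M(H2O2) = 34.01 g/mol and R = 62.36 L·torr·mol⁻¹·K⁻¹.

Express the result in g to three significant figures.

1.20 g

P(O2) = 737 − 32.5 = 704.5 torr
n(O2) = PV/RT = (704.5 × 0.4730) / (62.36 × 303.55) = 0.01760 mol
n(H2O2) = (2/1) × 0.01760 = 0.03520 mol
m(H2O2) = 0.03520 × 34.01 = 1.197 g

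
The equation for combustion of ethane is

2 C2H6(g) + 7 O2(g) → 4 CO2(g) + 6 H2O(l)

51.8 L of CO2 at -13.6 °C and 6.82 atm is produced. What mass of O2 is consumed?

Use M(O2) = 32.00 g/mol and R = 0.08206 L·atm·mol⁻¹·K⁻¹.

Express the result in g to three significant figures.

n(CO2) = PV/RT = (6.82 × 51.8) / (0.08206 × 259.55) = 16.59 mol
n(O2) = (7/4) × 16.59 = 29.03 mol
m(O2) = 29.03 × 32.00 = 929.0 g

929 g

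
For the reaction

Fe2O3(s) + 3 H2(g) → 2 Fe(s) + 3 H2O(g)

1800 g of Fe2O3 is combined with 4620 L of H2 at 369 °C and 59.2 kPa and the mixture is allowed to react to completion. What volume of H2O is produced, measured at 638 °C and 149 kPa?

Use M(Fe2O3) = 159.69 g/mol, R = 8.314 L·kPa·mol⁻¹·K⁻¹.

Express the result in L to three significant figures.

n(Fe2O3) = 1800 / 159.69 = 11.27 mol
n(H2) = PV/RT = (59.2 × 4620) / (8.314 × 642.15) = 51.23 mol
For 11.27 mol Fe2O3, stoichiometry requires (3/1) × 11.27 = 33.81 mol H2; 51.23 mol is available, so Fe2O3 is limiting.
n(H2O) = (3/1) × 11.27 = 33.81 mol
V(H2O) = nRT/P = 33.81 × 8.314 × 911.15 / 149 = 1719 L

1720 L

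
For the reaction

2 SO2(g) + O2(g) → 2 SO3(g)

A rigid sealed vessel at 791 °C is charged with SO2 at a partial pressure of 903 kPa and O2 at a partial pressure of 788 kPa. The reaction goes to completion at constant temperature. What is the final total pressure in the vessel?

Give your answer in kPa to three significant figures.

1240 kPa

At constant V, partial pressures at 791 °C are proportional to moles, so apply stoichiometry directly to pressures.
P(O2) required for 903 kPa of SO2 = (1/2) × 903 = 451.5 kPa; available 788 kPa, so SO2 is limiting.
P(O2) remaining = 788 − (1/2) × 903 = 336.5 kPa
P(gaseous products) = (2)/2 × 903 = 903.0 kPa
P_total at 791 °C = 336.5 + 903.0 = 1240 kPa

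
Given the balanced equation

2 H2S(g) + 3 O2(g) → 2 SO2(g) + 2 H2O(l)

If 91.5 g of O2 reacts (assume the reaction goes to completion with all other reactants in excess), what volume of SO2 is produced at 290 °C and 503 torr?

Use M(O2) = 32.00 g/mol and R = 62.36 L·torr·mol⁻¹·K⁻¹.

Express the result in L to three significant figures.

133 L

n(O2) = 91.50 / 32.00 = 2.859 mol
n(SO2) = (2/3) × 2.859 = 1.906 mol
V = nRT/P = 1.906 × 62.36 × 563.15 / 503 = 133.1 L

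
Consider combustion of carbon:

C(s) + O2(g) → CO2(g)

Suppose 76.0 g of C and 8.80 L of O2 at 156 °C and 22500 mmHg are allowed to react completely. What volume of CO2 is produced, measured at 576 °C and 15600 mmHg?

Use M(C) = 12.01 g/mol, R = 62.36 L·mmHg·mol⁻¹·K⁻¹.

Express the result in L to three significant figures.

21.5 L

n(C) = 76.0 / 12.01 = 6.328 mol
n(O2) = PV/RT = (22500 × 8.80) / (62.36 × 429.15) = 7.399 mol
For 6.328 mol C, stoichiometry requires (1/1) × 6.328 = 6.328 mol O2; 7.399 mol is available, so C is limiting.
n(CO2) = (1/1) × 6.328 = 6.328 mol
V(CO2) = nRT/P = 6.328 × 62.36 × 849.15 / 15600 = 21.48 L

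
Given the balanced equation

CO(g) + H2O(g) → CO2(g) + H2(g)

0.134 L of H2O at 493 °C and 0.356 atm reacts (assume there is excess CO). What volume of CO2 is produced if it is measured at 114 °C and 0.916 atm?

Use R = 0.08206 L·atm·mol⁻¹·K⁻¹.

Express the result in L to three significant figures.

0.0263 L

n(H2O) = PV/RT = (0.356 × 0.134) / (0.08206 × 766.15) = 0.0007588 mol
n(CO2) = (1/1) × 0.0007588 = 0.0007588 mol
V = nRT/P = 0.0007588 × 0.08206 × 387.15 / 0.916 = 0.02632 L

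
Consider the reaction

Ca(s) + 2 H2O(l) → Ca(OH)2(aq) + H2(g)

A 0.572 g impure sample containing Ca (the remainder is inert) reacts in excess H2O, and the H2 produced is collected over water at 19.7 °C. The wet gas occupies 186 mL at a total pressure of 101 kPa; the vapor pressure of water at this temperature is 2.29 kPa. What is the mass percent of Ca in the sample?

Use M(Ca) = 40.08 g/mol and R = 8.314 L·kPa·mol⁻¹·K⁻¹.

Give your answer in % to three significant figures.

P(H2) = 101 − 2.29 = 98.71 kPa
n(H2) = PV/RT = (98.71 × 0.1860) / (8.314 × 292.85) = 0.007541 mol
n(Ca) = (1/1) × 0.007541 = 0.007541 mol
m(Ca) = 0.007541 × 40.08 = 0.3022 g
%Ca = 0.3022 / 0.572 × 100 = 52.83%

52.8 %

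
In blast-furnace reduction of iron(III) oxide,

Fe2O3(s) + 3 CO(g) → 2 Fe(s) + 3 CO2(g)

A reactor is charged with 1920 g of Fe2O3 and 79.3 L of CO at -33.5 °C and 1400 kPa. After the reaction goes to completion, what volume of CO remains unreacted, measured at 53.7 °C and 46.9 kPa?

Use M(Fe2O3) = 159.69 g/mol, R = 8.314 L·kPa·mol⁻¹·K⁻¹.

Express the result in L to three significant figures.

n(Fe2O3) = 1920 / 159.69 = 12.02 mol
n(CO) = PV/RT = (1400 × 79.3) / (8.314 × 239.65) = 55.72 mol
For 12.02 mol Fe2O3, stoichiometry requires (3/1) × 12.02 = 36.06 mol CO; 55.72 mol is available, so Fe2O3 is limiting.
n(CO) consumed = (3/1) × 12.02 = 36.06 mol; remaining = 55.72 − 36.06 = 19.66 mol
V(CO) = nRT/P = 19.66 × 8.314 × 326.85 / 46.9 = 1139 L

1140 L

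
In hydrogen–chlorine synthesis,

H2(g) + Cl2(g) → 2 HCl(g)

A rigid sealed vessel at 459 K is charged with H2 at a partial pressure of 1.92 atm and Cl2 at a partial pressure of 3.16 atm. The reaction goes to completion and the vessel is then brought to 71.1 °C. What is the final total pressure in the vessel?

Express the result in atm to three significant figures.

Because the vessel is rigid and T is held at 459 K, work the stoichiometry in partial pressures (P_i = n_iRT/V).
P(Cl2) required for 1.92 atm of H2 = (1/1) × 1.92 = 1.920 atm; available 3.16 atm, so H2 is limiting.
P(Cl2) remaining = 3.16 − (1/1) × 1.92 = 1.240 atm
P(gaseous products) = (2)/1 × 1.92 = 3.840 atm
P_total at 459 K = 1.240 + 3.840 = 5.080 atm
Scaling to 71.1 °C: P = 5.080 × 344.25/459 = 3.810 atm

3.81 atm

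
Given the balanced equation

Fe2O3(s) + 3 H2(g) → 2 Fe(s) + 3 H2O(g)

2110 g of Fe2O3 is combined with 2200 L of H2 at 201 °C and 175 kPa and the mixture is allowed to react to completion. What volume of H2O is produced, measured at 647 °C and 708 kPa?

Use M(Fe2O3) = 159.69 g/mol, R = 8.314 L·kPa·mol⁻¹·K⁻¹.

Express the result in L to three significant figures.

n(Fe2O3) = 2110 / 159.69 = 13.21 mol
n(H2) = PV/RT = (175 × 2200) / (8.314 × 474.15) = 97.66 mol
For 13.21 mol Fe2O3, stoichiometry requires (3/1) × 13.21 = 39.63 mol H2; 97.66 mol is available, so Fe2O3 is limiting.
n(H2O) = (3/1) × 13.21 = 39.63 mol
V(H2O) = nRT/P = 39.63 × 8.314 × 920.15 / 708 = 428.2 L

428 L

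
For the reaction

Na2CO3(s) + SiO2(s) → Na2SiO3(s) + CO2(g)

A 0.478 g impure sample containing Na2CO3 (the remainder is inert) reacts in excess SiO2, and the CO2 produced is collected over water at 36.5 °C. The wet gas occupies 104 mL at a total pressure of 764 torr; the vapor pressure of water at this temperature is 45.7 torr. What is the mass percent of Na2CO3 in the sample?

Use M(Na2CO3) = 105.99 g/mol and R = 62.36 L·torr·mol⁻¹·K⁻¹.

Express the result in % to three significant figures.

85.8 %

P(CO2) = 764 − 45.7 = 718.3 torr
n(CO2) = PV/RT = (718.3 × 0.1040) / (62.36 × 309.65) = 0.003869 mol
n(Na2CO3) = (1/1) × 0.003869 = 0.003869 mol
m(Na2CO3) = 0.003869 × 105.99 = 0.4101 g
%Na2CO3 = 0.4101 / 0.478 × 100 = 85.79%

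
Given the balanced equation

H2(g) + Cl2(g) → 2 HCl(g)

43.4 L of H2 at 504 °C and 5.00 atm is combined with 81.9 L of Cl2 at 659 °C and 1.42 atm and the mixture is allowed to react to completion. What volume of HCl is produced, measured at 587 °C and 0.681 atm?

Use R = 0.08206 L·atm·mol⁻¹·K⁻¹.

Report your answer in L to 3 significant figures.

n(H2) = PV/RT = (5.00 × 43.4) / (0.08206 × 777.15) = 3.403 mol
n(Cl2) = PV/RT = (1.42 × 81.9) / (0.08206 × 932.15) = 1.520 mol
For 3.403 mol H2, stoichiometry requires (1/1) × 3.403 = 3.403 mol Cl2; 1.520 mol is available, so Cl2 is limiting.
n(HCl) = (2/1) × 1.520 = 3.040 mol
V(HCl) = nRT/P = 3.040 × 0.08206 × 860.15 / 0.681 = 315.1 L

315 L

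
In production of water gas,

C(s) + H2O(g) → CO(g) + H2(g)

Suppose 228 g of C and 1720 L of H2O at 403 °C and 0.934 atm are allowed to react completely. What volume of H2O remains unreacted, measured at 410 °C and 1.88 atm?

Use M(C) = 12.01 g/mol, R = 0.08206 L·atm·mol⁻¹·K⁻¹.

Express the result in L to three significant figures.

297 L

n(C) = 228 / 12.01 = 18.98 mol
n(H2O) = PV/RT = (0.934 × 1720) / (0.08206 × 676.15) = 28.95 mol
For 18.98 mol C, stoichiometry requires (1/1) × 18.98 = 18.98 mol H2O; 28.95 mol is available, so C is limiting.
n(H2O) consumed = (1/1) × 18.98 = 18.98 mol; remaining = 28.95 − 18.98 = 9.970 mol
V(H2O) = nRT/P = 9.970 × 0.08206 × 683.15 / 1.88 = 297.3 L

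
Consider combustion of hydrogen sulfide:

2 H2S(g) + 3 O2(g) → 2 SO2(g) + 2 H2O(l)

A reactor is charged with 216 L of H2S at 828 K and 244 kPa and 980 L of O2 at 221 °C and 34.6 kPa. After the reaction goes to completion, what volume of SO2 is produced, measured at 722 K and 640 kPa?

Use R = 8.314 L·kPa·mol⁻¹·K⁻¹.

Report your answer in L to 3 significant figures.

n(H2S) = PV/RT = (244 × 216) / (8.314 × 828) = 7.656 mol
n(O2) = PV/RT = (34.6 × 980) / (8.314 × 494.15) = 8.253 mol
For 7.656 mol H2S, stoichiometry requires (3/2) × 7.656 = 11.48 mol O2; 8.253 mol is available, so O2 is limiting.
n(SO2) = (2/3) × 8.253 = 5.502 mol
V(SO2) = nRT/P = 5.502 × 8.314 × 722 / 640 = 51.60 L

51.6 L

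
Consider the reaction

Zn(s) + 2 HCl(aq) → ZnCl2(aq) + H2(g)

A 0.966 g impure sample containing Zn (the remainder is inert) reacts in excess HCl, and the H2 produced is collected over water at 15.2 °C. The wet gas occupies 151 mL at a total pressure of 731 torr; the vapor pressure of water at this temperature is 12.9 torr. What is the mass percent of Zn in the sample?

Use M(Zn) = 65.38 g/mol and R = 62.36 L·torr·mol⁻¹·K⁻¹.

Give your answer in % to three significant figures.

40.8 %

P(H2) = 731 − 12.9 = 718.1 torr
n(H2) = PV/RT = (718.1 × 0.1510) / (62.36 × 288.35) = 0.006030 mol
n(Zn) = (1/1) × 0.006030 = 0.006030 mol
m(Zn) = 0.006030 × 65.38 = 0.3942 g
%Zn = 0.3942 / 0.966 × 100 = 40.81%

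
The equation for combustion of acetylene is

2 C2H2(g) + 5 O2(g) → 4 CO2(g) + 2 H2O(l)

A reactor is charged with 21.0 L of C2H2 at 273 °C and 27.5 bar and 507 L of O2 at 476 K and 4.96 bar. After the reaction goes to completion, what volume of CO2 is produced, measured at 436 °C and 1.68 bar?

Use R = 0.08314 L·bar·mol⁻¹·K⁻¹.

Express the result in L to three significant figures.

n(C2H2) = PV/RT = (27.5 × 21.0) / (0.08314 × 546.15) = 12.72 mol
n(O2) = PV/RT = (4.96 × 507) / (0.08314 × 476) = 63.54 mol
For 12.72 mol C2H2, stoichiometry requires (5/2) × 12.72 = 31.80 mol O2; 63.54 mol is available, so C2H2 is limiting.
n(CO2) = (4/2) × 12.72 = 25.44 mol
V(CO2) = nRT/P = 25.44 × 0.08314 × 709.15 / 1.68 = 892.8 L

893 L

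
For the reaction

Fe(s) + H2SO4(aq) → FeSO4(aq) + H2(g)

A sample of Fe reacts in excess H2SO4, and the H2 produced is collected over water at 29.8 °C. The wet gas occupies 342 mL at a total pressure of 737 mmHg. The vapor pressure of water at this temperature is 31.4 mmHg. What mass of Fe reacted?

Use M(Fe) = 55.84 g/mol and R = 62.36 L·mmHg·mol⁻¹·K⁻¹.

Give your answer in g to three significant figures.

0.713 g

P(H2) = 737 − 31.4 = 705.6 mmHg
n(H2) = PV/RT = (705.6 × 0.3420) / (62.36 × 302.95) = 0.01277 mol
n(Fe) = (1/1) × 0.01277 = 0.01277 mol
m(Fe) = 0.01277 × 55.84 = 0.7131 g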